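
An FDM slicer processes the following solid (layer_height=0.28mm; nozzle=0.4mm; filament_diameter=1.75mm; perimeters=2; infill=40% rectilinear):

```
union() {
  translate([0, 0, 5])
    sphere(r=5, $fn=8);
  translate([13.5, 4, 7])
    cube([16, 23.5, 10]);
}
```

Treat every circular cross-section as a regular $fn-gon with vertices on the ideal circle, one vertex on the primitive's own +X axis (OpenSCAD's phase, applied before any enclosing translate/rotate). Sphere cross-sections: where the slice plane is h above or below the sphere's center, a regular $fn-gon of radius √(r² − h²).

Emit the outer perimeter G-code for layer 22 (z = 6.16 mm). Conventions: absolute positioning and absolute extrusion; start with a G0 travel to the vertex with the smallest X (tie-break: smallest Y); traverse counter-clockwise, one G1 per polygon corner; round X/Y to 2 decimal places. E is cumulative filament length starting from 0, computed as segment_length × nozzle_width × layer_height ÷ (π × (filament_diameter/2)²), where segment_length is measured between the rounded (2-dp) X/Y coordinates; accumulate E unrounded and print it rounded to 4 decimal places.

At z = 6.16 mm: the r=5 sphere slices to a regular 8-gon of circumradius 4.864 (√(r²−h²) with h=1.16 from center); the cube at (13.5, 4) is absent (z outside [7, 17]); Merging all regions: only the r=5 sphere is present, so the union is just that shape — 1 connected region. The outline is a single polygon with 8 vertices. Extrusion per mm of travel: 0.4 × 0.28 / (π × 0.875²) = 0.046564. Accumulating E over each segment gives final E = 1.3863.

G0 X-4.86 Y0.00 Z6.16
G1 X-3.44 Y-3.44 E0.1733
G1 X0.00 Y-4.86 E0.3466
G1 X3.44 Y-3.44 E0.5199
G1 X4.86 Y0.00 E0.6932
G1 X3.44 Y3.44 E0.8665
G1 X0.00 Y4.86 E1.0397
G1 X-3.44 Y3.44 E1.2130
G1 X-4.86 Y0.00 E1.3863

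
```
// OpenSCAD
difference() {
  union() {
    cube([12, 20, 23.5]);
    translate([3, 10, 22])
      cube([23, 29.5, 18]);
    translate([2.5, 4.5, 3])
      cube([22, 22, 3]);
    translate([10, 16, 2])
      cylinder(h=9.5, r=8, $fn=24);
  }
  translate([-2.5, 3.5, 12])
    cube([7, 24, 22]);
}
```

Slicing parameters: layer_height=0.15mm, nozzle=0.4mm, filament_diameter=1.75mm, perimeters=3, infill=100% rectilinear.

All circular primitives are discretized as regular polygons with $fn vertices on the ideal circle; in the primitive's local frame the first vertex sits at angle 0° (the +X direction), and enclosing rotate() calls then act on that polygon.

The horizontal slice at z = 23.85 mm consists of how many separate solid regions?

1

At z = 23.85 mm: the cube is absent (z outside [0, 23.5]); the 23×29.5 cube at (3, 10) contributes its full rectangle; the cube at (2.5, 4.5) does not reach this height (z outside [3, 6]); the cylinder at (10, 16) does not reach this height (z outside [2, 11.5]); Merging all regions: only the 23×29.5 cube at (3, 10) is present, so the union is just that shape — 1 connected region; the 7×24 cube at (-2.5, 3.5) contributes its full rectangle; After the difference (first − rest): starting from the result so far, the 7×24 cube at (-2.5, 3.5) partially overlaps it — only the 26.25 mm² overlap (of its 168.00 mm²) is removed, clipping the outline — 1 connected region. The result has 1 disconnected region.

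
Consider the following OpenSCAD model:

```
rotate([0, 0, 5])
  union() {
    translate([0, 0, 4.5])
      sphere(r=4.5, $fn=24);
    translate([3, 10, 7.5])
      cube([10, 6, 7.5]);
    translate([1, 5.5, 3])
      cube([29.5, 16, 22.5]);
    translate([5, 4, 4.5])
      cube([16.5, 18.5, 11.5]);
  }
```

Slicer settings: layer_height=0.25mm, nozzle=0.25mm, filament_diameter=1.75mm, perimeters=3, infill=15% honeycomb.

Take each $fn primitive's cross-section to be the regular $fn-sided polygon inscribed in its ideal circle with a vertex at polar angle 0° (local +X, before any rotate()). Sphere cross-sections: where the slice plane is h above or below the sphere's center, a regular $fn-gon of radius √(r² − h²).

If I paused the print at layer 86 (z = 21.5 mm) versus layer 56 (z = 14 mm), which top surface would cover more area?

Layer 86 (z = 21.5): the sphere is absent (|z−center|=17.000 > r=4.5); the cube at (3, 10) is absent (z outside [7.5, 15]); the cube at (1, 5.5) (footprint 29.5×16) is included at this height (area 472.00 mm²); the cube at (5, 4) is not intersected at this z (z outside [4.5, 16]); Merging all regions: only the 29.5×16 cube at (1, 5.5) is present, so the union is just that shape — area = 472.00 mm²; (rotated 5° about Z; rotation is an isometry so areas/perimeters/island counts are preserved). So its area = 472.00 mm². Layer 56 (z = 14): the sphere is absent (|z−center|=9.500 > r=4.5); the cube at (3, 10) (footprint 10×6) is included at this height (area 60.00 mm²); the 29.5×16 cube at (1, 5.5) contributes its full rectangle (area 472.00 mm²); the 16.5×18.5 cube at (5, 4) contributes its full rectangle (area 305.25 mm²); Combining (union): the regions partially overlap — summed areas 837.25 mm² minus the doubly-counted overlap 324.00 mm² gives 513.25 mm² — area = 513.25 mm²; (whole slice rotated 5° about Z — lengths, areas and connectivity unchanged). So its area = 513.25 mm². Layer 56 is larger (513.25 vs 472.00 mm²).

layer 56 (z = 14 mm)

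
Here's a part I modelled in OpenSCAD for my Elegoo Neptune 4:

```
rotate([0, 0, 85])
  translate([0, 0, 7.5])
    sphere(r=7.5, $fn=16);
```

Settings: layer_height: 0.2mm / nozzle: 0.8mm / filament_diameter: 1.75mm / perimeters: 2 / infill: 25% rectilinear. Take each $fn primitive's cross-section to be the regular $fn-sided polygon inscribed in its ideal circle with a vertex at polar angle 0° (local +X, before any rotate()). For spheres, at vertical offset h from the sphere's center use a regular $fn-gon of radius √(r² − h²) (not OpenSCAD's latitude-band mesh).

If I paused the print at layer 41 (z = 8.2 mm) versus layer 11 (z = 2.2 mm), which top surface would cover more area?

layer 41 (z = 8.2 mm)

Layer 41 (z = 8.2): the r=7.5 sphere slices to a regular 16-gon of circumradius 7.467 (√(r²−h²) with h=0.7 from center) (area = (16/2)·7.467²·sin(360°/16) = 170.71 mm²); (whole slice rotated 85° about Z — lengths, areas and connectivity unchanged). So its area = 170.71 mm². Layer 11 (z = 2.2): the r=7.5 sphere contributes a regular 16-gon of circumradius √(7.5²−5.3²) = 5.307 (area = (16/2)·5.307²·sin(360°/16) = 86.21 mm²); (whole slice rotated 85° about Z — lengths, areas and connectivity unchanged). So its area = 86.21 mm². Layer 41 is larger (170.71 vs 86.21 mm²).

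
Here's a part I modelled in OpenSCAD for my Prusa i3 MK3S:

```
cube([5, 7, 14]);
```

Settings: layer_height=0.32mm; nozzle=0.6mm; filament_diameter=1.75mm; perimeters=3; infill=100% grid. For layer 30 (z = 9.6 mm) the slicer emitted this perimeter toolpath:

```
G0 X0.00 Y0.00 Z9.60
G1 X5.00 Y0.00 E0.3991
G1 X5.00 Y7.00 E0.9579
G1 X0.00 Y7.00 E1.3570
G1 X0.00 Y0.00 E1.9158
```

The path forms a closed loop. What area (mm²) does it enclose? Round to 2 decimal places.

35.00 mm²

Apply the shoelace formula to the sequence of (X, Y) vertices; enclosed area = 35.00 mm².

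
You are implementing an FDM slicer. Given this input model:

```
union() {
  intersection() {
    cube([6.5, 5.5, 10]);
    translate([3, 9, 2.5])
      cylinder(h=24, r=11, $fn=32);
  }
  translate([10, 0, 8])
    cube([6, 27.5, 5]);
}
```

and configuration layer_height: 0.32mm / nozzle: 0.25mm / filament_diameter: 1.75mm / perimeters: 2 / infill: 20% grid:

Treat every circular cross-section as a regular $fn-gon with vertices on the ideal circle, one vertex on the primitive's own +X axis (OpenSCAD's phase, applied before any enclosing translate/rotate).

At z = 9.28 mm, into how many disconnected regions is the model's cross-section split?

2

At z = 9.28 mm: the 6.5×5.5 cube contributes its full rectangle; the r=11 cylinder at (3, 9) gives a regular 32-gon of circumradius 11 (constant along its height); Keeping only the common overlap: the 6.5×5.5 cube lies inside the r=11 cylinder at (3, 9), so it is kept whole — 1 connected region; the cube at (10, 0) is present — its section is the full 6×27.5 rectangle; Merging all regions: the 2 present regions are separate (no shared area or edge), so areas and boundary lengths simply add and each stays a separate island — 2 connected regions. The result has 2 disconnected regions.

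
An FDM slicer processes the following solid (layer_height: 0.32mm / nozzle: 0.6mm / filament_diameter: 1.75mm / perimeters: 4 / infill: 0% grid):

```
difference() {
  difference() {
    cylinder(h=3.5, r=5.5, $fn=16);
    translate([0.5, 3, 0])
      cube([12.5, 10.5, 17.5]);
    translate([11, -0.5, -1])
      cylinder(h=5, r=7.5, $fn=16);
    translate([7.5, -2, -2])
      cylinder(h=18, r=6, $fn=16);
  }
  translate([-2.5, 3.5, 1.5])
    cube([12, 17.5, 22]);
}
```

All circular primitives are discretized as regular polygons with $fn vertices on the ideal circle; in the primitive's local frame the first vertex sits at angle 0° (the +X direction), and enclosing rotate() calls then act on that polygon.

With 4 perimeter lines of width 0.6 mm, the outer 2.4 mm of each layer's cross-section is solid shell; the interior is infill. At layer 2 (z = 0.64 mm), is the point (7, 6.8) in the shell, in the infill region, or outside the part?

At z = 0.64 mm: the r=5.5 cylinder contributes a regular 16-gon of circumradius 5.5; the 12.5×10.5 cube at (0.5, 3) contributes its full rectangle; the cylinder at (11, -0.5): section is a regular 16-gon, circumradius r=7.5; the r=6 cylinder at (7.5, -2) gives a regular 16-gon of circumradius 6 (constant along its height); After the difference (first − rest): starting from the r=5.5 cylinder, the 12.5×10.5 cube at (0.5, 3) partially overlaps it — only the 6.51 mm² overlap (of its 131.25 mm²) is removed, clipping the outline; the r=7.5 cylinder at (11, -0.5) partially overlaps it — only the 8.03 mm² overlap (of its 172.21 mm²) is removed, clipping the outline; the r=6 cylinder at (7.5, -2) partially overlaps it — only the 12.48 mm² overlap (of its 110.21 mm²) is removed, clipping the outline — 1 connected region; the cube at (-2.5, 3.5) is absent (z outside [1.5, 23.5]); Subtracting the remaining from the first: none of the subtracted shapes is present at this height, so that combined region is unchanged — 1 connected region. Overall, the cross-section is a single solid region. The nearest boundary edge runs (0.50, 3.00)→(4.39, 3.00); distance from the point to it = 4.61 mm. The point is not inside any of the regions above, so it lies outside the cross-section (4.61 mm from the nearest boundary).

outside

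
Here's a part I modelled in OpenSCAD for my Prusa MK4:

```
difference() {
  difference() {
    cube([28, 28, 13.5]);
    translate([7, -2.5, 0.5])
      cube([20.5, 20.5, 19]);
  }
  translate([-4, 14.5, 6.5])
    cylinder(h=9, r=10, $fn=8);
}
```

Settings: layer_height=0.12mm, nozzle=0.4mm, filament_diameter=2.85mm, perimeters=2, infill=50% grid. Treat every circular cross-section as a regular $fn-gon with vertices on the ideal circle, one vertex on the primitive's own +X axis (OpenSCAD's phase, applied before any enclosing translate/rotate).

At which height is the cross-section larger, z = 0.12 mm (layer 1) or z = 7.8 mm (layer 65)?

Layer 1 (z = 0.12): the 28×28 cube contributes its full rectangle (area 784.00 mm²); the cube at (7, -2.5) is absent (z outside [0.5, 19.5]); Subtracting the remaining from the first: none of the subtracted shapes is present at this height, so the 28×28 cube is unchanged — area = 784.00 mm²; the cylinder at (-4, 14.5) is absent (z outside [6.5, 15.5]); Subtracting the remaining from the first: none of the subtracted shapes is present at this height, so the result so far is unchanged — area = 784.00 mm². So its area = 784.00 mm². Layer 65 (z = 7.8): the cube (footprint 28×28) is included at this height (area 784.00 mm²); the cube at (7, -2.5) is present — its section is the full 20.5×20.5 rectangle (area 420.25 mm²); Subtracting the remaining from the first: starting from the 28×28 cube (784.00 mm²), the 20.5×20.5 cube at (7, -2.5) partially overlaps it — only the 369.00 mm² overlap (of its 420.25 mm²) is removed, clipping the outline — area = 415.00 mm²; the r=10 cylinder at (-4, 14.5) contributes a regular 8-gon of circumradius 10 (area = (8/2)·10.000²·sin(360°/8) = 282.84 mm²); Subtracting the remaining from the first: starting from the result so far (415.00 mm²), the r=10 cylinder at (-4, 14.5) partially overlaps it — only the 68.05 mm² overlap (of its 282.84 mm²) is removed, clipping the outline — area = 346.95 mm². So its area = 346.95 mm². Layer 1 is larger (784.00 vs 346.95 mm²).

layer 1 (z = 0.12 mm)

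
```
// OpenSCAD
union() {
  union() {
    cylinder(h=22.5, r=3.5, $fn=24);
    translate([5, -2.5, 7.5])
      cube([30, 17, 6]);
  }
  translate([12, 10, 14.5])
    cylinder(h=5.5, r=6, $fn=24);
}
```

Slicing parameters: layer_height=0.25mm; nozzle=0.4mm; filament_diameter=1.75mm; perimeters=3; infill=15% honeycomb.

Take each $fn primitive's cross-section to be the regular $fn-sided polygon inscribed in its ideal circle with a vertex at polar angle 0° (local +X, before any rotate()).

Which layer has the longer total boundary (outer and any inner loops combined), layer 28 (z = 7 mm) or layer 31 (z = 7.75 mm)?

Layer 28 (z = 7): the cylinder: section is a regular 24-gon, circumradius r=3.5 (perimeter = 2·24·3.500·sin(180°/24) = 21.93 mm); the cube at (5, -2.5) is not intersected at this z (z outside [7.5, 13.5]); Merging all regions: only the r=3.5 cylinder is present, so the union is just that shape — boundary = 21.93 mm; the cylinder at (12, 10) is absent (z outside [14.5, 20]); Merging all regions: only that combined region is present, so the union is just that shape — boundary = 21.93 mm. So its perimeter = 21.93 mm. Layer 31 (z = 7.75): the r=3.5 cylinder contributes a regular 24-gon of circumradius 3.5 (perimeter = 2·24·3.500·sin(180°/24) = 21.93 mm); the cube at (5, -2.5) (footprint 30×17) is included at this height (perimeter 94.00 mm); Taking the union: the 2 present regions are separate (no shared area or edge), so areas and boundary lengths simply add and each stays a separate island — boundary = 115.93 mm; the cylinder at (12, 10) is not intersected at this z (z outside [14.5, 20]); Combining (union): only the result so far is present, so the union is just that shape — boundary = 115.93 mm. So its perimeter = 115.93 mm. Layer 31 is larger (115.93 vs 21.93 mm).

layer 31 (z = 7.75 mm)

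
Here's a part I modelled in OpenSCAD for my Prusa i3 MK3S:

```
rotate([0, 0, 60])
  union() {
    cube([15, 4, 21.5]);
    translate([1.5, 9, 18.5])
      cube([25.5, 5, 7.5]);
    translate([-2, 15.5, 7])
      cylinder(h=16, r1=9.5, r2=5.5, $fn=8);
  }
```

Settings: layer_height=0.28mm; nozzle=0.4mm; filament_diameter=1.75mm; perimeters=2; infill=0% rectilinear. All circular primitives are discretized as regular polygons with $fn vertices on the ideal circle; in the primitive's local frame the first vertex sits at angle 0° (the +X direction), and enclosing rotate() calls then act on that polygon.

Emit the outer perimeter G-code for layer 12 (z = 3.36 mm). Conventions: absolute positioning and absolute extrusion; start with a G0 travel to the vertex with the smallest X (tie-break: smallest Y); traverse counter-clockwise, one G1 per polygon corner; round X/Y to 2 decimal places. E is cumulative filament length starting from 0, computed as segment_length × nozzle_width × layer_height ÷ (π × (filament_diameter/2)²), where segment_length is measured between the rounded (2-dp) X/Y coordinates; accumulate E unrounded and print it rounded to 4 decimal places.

At z = 3.36 mm: the cube is present — its section is the full 15×4 rectangle; the cube at (1.5, 9) is absent (z outside [18.5, 26]); the cone at (-2, 15.5) is not intersected at this z (z outside [7, 23]); Merging all regions: only the 15×4 cube is present, so the union is just that shape — 1 connected region; (whole slice rotated 60° about Z — lengths, areas and connectivity unchanged). The outline is a single polygon with 4 vertices. Extrusion per mm of travel: 0.4 × 0.28 / (π × 0.875²) = 0.046564. Accumulating E over each segment gives final E = 1.7691.

G0 X-3.46 Y2.00 Z3.36
G1 X0.00 Y0.00 E0.1861
G1 X7.50 Y12.99 E0.8845
G1 X4.04 Y14.99 E1.0706
G1 X-3.46 Y2.00 E1.7691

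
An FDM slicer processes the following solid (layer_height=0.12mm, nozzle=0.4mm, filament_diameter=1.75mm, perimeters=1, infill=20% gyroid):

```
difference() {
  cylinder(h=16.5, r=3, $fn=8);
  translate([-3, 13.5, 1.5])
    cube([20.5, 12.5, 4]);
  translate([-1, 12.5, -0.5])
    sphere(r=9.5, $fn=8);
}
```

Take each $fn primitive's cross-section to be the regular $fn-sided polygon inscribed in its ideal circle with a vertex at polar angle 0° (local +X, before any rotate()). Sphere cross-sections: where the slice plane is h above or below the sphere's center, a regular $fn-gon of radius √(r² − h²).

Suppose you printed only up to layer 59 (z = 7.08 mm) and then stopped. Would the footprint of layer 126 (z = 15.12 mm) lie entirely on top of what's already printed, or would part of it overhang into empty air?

entirely on top

Compare the two slices. At z = 7.08: the r=3 cylinder contributes a regular 8-gon of circumradius 3 (area = (8/2)·3.000²·sin(360°/8) = 25.46 mm²); the cube at (-3, 13.5) is not intersected at this z (z outside [1.5, 5.5]); the r=9.5 sphere at (-1, 12.5) slices to a regular 8-gon of circumradius 5.727 (√(r²−h²) with h=7.58 from center) (area = (8/2)·5.727²·sin(360°/8) = 92.75 mm²); Subtracting the remaining from the first: starting from the r=3 cylinder (25.46 mm²), the r=9.5 sphere at (-1, 12.5) misses the remaining region (no effect) — area = 25.46 mm². At z = 15.12: the r=3 cylinder gives a regular 8-gon of circumradius 3 (constant along its height) (area = (8/2)·3.000²·sin(360°/8) = 25.46 mm²); the cube at (-3, 13.5) is absent (z outside [1.5, 5.5]); the sphere at (-1, 12.5) is absent (|z−center|=15.620 > r=9.5); Taking the first minus the rest: none of the subtracted shapes is present at this height, so the r=3 cylinder is unchanged — area = 25.46 mm². Checking containment: the cross-section at z = 15.12 is a subset of the cross-section at z = 7.08.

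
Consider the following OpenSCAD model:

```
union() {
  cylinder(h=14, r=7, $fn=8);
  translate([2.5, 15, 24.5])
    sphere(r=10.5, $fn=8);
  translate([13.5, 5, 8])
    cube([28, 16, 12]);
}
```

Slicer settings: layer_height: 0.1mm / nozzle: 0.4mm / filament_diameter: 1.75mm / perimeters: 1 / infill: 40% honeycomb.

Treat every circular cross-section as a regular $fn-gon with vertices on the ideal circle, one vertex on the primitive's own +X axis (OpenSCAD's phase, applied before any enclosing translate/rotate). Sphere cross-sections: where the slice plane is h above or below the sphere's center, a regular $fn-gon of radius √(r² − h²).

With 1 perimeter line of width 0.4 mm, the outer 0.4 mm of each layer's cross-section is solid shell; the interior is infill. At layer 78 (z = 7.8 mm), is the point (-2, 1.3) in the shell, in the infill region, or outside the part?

infill

At z = 7.8 mm: the r=7 cylinder gives a regular 8-gon of circumradius 7 (constant along its height); the sphere at (2.5, 15) does not reach this height (|z−center|=16.700 > r=10.5); the cube at (13.5, 5) is absent (z outside [8, 20]); Combining (union): only the r=7 cylinder is present, so the union is just that shape — 1 connected region. Overall, the cross-section is a single solid region. The nearest boundary edge runs (-4.95, 4.95)→(-7.00, 0.00); distance from the point to it = 4.12 mm. The point is inside the cross-section and 4.12 mm from the nearest boundary — more than the 0.4 mm shell width (1 × 0.4), so it's in the infill interior.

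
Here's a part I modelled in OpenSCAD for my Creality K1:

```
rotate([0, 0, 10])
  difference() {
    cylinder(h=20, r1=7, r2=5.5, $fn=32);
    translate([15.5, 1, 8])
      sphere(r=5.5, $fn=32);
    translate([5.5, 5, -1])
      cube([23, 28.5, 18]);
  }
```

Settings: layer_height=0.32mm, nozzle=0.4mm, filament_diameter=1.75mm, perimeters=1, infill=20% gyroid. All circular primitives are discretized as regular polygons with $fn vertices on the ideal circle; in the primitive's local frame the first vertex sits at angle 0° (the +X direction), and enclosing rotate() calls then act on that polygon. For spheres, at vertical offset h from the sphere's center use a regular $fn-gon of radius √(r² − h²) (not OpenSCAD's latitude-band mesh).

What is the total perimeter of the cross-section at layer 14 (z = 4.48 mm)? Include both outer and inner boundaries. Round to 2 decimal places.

At z = 4.48 mm: the cone (r1=7→r2=5.5) has section circumradius 6.664 here — a regular 32-gon (perimeter = 2·32·6.664·sin(180°/32) = 41.80 mm); the r=5.5 sphere at (15.5, 1) contributes a regular 32-gon of circumradius √(5.5²−3.52²) = 4.226 (perimeter = 2·32·4.226·sin(180°/32) = 26.51 mm); the cube at (5.5, 5) (footprint 23×28.5) is included at this height (perimeter 103.00 mm); Taking the first minus the rest: starting from the cone, the r=5.5 sphere at (15.5, 1) misses the remaining region (no effect); the 23×28.5 cube at (5.5, 5) misses the remaining region (no effect) — boundary = 41.80 mm; (rotated 10° about Z; rotation is an isometry so areas/perimeters/island counts are preserved). Overall, the cross-section is a single solid region. Total boundary length (outer) = 41.80 mm.

41.80 mm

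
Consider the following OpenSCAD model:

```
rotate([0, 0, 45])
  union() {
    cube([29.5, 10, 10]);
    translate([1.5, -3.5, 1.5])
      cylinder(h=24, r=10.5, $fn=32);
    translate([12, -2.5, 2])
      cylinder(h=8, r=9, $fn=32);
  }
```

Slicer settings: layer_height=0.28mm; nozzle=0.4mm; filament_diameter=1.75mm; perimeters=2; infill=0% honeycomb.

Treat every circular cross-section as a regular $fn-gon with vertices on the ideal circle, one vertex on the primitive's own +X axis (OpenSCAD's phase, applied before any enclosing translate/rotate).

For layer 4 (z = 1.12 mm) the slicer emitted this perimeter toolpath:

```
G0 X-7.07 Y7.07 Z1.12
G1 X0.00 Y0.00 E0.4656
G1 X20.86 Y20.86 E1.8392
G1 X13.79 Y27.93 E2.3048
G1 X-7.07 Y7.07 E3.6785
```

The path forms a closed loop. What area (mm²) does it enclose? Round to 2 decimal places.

Apply the shoelace formula to the sequence of (X, Y) vertices; enclosed area = 294.96 mm².

294.96 mm²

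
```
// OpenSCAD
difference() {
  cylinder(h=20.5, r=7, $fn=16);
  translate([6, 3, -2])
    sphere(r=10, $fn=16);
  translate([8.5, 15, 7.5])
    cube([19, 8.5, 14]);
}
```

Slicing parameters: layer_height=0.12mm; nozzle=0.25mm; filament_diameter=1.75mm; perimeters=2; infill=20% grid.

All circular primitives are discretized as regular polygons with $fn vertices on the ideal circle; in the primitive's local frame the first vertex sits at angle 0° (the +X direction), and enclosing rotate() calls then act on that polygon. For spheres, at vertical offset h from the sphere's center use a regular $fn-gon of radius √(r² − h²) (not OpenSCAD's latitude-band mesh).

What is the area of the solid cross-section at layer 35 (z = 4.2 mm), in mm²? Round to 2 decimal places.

At z = 4.2 mm: the r=7 cylinder gives a regular 16-gon of circumradius 7 (constant along its height) (area = (16/2)·7.000²·sin(360°/16) = 150.01 mm²); the r=10 sphere at (6, 3) slices to a regular 16-gon of circumradius 7.846 (√(r²−h²) with h=6.2 from center) (area = (16/2)·7.846²·sin(360°/16) = 188.46 mm²); the cube at (8.5, 15) is not intersected at this z (z outside [7.5, 21.5]); Taking the first minus the rest: starting from the r=7 cylinder (150.01 mm²), the r=10 sphere at (6, 3) partially overlaps it — only the 73.63 mm² overlap (of its 188.46 mm²) is removed, clipping the outline — area = 76.38 mm². Overall, the cross-section is a single solid region. Net area = 76.38 mm².

76.38 mm²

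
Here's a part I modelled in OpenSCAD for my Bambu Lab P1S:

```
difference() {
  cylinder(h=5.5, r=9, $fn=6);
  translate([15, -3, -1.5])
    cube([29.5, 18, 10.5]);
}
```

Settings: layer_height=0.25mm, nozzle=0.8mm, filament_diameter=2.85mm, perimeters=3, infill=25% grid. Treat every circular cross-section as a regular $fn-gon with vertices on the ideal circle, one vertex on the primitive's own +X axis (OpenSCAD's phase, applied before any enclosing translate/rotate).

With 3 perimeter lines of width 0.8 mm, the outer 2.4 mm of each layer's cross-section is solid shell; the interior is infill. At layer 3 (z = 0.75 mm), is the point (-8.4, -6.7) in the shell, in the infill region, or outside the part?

At z = 0.75 mm: the cylinder: section is a regular 6-gon, circumradius r=9; the cube at (15, -3) (footprint 29.5×18) is included at this height; After the difference (first − rest): starting from the r=9 cylinder, the 29.5×18 cube at (15, -3) misses the remaining region (no effect) — 1 connected region. Overall, the cross-section is a single solid region. The nearest boundary edge runs (-4.50, -7.79)→(-9.00, 0.00); distance from the point to it = 2.83 mm. The point is not inside any of the regions above, so it lies outside the cross-section (2.83 mm from the nearest boundary).

outside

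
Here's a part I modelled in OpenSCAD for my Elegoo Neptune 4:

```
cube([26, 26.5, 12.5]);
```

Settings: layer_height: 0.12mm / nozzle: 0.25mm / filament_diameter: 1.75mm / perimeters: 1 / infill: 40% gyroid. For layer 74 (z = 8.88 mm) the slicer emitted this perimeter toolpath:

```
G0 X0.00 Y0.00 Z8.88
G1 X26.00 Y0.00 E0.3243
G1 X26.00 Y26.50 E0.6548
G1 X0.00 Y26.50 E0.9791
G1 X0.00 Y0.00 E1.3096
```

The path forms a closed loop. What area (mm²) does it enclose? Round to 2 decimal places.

Apply the shoelace formula to the sequence of (X, Y) vertices; enclosed area = 689.00 mm².

689.00 mm²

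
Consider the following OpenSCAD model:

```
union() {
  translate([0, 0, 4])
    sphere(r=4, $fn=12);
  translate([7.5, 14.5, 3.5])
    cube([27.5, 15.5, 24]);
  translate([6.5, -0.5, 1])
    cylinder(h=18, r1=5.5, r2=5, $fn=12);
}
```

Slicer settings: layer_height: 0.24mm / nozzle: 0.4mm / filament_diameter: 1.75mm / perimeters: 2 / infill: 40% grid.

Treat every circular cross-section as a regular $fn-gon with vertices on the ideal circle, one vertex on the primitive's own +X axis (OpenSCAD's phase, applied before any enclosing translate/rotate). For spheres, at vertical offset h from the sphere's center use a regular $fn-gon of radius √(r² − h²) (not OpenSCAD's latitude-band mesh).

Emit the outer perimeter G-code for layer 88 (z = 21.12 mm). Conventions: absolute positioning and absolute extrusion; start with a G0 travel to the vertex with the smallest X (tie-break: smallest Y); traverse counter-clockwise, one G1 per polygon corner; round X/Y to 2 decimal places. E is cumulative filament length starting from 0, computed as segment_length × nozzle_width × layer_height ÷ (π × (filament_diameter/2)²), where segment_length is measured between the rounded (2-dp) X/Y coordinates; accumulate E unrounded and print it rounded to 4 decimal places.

At z = 21.12 mm: the sphere is not intersected at this z (|z−center|=17.120 > r=4); the cube at (7.5, 14.5) (footprint 27.5×15.5) is included at this height; the cone at (6.5, -0.5) is not intersected at this z (z outside [1, 19]); Taking the union: only the 27.5×15.5 cube at (7.5, 14.5) is present, so the union is just that shape — 1 connected region. The outline is a single polygon with 4 vertices. Extrusion per mm of travel: 0.4 × 0.24 / (π × 0.875²) = 0.039912. Accumulating E over each segment gives final E = 3.4324.

G0 X7.50 Y14.50 Z21.12
G1 X35.00 Y14.50 E1.0976
G1 X35.00 Y30.00 E1.7162
G1 X7.50 Y30.00 E2.8138
G1 X7.50 Y14.50 E3.4324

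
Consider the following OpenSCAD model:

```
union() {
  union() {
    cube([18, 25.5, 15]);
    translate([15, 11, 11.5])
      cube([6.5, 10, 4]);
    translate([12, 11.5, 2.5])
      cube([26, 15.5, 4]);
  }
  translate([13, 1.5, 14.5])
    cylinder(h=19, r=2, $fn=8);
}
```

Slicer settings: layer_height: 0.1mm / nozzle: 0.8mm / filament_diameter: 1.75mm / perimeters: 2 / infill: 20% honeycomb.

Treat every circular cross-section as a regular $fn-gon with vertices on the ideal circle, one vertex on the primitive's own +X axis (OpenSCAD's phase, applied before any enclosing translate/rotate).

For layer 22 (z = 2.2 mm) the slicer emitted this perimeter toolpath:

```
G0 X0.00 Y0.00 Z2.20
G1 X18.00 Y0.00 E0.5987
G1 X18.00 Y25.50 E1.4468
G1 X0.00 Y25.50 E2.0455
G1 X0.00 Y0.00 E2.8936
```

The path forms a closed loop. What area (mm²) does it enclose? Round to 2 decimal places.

459.00 mm²

Apply the shoelace formula to the sequence of (X, Y) vertices; enclosed area = 459.00 mm².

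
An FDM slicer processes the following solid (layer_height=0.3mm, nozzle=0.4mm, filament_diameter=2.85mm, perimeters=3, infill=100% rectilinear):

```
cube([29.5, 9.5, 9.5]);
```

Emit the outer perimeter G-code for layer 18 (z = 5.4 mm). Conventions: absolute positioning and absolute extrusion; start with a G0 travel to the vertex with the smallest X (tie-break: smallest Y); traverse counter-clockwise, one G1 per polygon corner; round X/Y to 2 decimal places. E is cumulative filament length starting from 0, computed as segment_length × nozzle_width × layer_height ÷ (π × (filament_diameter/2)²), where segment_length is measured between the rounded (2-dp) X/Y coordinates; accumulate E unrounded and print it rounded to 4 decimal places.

G0 X0.00 Y0.00 Z5.40
G1 X29.50 Y0.00 E0.5549
G1 X29.50 Y9.50 E0.7336
G1 X0.00 Y9.50 E1.2885
G1 X0.00 Y0.00 E1.4672

At z = 5.4 mm: the cube (footprint 29.5×9.5) is included at this height. The outline is a single polygon with 4 vertices. Extrusion per mm of travel: 0.4 × 0.3 / (π × 1.425²) = 0.018811. Accumulating E over each segment gives final E = 1.4672.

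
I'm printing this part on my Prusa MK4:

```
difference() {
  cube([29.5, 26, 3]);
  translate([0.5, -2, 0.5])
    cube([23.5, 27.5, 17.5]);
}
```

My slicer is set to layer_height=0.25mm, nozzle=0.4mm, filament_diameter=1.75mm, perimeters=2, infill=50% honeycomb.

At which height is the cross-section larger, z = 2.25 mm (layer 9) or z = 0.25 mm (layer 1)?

Layer 9 (z = 2.25): the cube (footprint 29.5×26) is included at this height (area 767.00 mm²); the 23.5×27.5 cube at (0.5, -2) contributes its full rectangle (area 646.25 mm²); Subtracting the remaining from the first: starting from the 29.5×26 cube (767.00 mm²), the 23.5×27.5 cube at (0.5, -2) partially overlaps it — only the 599.25 mm² overlap (of its 646.25 mm²) is removed, clipping the outline — area = 167.75 mm². So its area = 167.75 mm². Layer 1 (z = 0.25): the cube (footprint 29.5×26) is included at this height (area 767.00 mm²); the cube at (0.5, -2) is not intersected at this z (z outside [0.5, 18]); Subtracting the remaining from the first: none of the subtracted shapes is present at this height, so the 29.5×26 cube is unchanged — area = 767.00 mm². So its area = 767.00 mm². Layer 1 is larger (767.00 vs 167.75 mm²).

layer 1 (z = 0.25 mm)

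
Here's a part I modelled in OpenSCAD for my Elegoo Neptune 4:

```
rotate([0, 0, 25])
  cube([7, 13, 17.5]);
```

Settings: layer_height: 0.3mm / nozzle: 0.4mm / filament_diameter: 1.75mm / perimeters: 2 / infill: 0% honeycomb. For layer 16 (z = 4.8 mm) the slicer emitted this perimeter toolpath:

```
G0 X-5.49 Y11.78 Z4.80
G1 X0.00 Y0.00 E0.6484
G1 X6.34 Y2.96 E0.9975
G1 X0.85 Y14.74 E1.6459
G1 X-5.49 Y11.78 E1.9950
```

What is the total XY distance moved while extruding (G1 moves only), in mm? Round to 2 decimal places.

39.99 mm

Sum the Euclidean lengths of each G1 segment: total = 39.99 mm.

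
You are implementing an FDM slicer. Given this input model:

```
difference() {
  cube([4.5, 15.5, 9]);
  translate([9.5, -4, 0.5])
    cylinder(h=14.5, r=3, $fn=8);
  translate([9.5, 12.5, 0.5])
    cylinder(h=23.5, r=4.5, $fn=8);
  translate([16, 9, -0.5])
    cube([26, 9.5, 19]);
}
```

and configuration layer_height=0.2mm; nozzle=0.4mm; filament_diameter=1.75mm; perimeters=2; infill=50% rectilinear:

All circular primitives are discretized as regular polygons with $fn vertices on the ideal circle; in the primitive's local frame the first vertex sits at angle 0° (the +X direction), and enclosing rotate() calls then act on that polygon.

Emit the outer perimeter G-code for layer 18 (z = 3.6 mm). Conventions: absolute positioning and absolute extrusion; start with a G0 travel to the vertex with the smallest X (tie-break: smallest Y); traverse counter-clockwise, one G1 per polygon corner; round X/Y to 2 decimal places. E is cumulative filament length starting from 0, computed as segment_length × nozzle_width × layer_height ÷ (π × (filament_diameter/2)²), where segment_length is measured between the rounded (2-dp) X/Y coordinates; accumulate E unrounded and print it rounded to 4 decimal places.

At z = 3.6 mm: the 4.5×15.5 cube contributes its full rectangle; the r=3 cylinder at (9.5, -4) gives a regular 8-gon of circumradius 3 (constant along its height); the r=4.5 cylinder at (9.5, 12.5) contributes a regular 8-gon of circumradius 4.5; the cube at (16, 9) (footprint 26×9.5) is included at this height; Taking the first minus the rest: starting from the 4.5×15.5 cube, the r=3 cylinder at (9.5, -4) misses the remaining region (no effect); the r=4.5 cylinder at (9.5, 12.5) misses the remaining region (no effect); the 26×9.5 cube at (16, 9) misses the remaining region (no effect) — 1 connected region. The outline is a single polygon with 4 vertices. Extrusion per mm of travel: 0.4 × 0.2 / (π × 0.875²) = 0.033260. Accumulating E over each segment gives final E = 1.3304.

G0 X0.00 Y0.00 Z3.60
G1 X4.50 Y0.00 E0.1497
G1 X4.50 Y15.50 E0.6652
G1 X0.00 Y15.50 E0.8149
G1 X0.00 Y0.00 E1.3304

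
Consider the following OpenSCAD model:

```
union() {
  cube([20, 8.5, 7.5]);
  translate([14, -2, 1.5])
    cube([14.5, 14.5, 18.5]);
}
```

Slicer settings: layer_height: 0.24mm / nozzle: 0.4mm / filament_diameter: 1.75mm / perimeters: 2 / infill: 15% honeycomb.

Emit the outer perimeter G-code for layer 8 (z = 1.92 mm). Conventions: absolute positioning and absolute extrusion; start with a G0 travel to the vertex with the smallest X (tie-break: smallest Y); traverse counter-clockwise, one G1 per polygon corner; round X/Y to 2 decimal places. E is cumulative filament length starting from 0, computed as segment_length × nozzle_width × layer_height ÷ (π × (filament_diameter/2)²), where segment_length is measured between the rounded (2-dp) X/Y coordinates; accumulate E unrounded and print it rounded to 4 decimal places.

G0 X0.00 Y0.00 Z1.92
G1 X14.00 Y0.00 E0.5588
G1 X14.00 Y-2.00 E0.6386
G1 X28.50 Y-2.00 E1.2173
G1 X28.50 Y12.50 E1.7960
G1 X14.00 Y12.50 E2.3748
G1 X14.00 Y8.50 E2.5344
G1 X0.00 Y8.50 E3.0932
G1 X0.00 Y0.00 E3.4324

At z = 1.92 mm: the cube is present — its section is the full 20×8.5 rectangle; the 14.5×14.5 cube at (14, -2) contributes its full rectangle; Merging all regions: the regions partially overlap (shared area 51.00 mm²), so overlapping operands fuse into one piece — 1 connected region. The outline is a single polygon with 8 vertices. Extrusion per mm of travel: 0.4 × 0.24 / (π × 0.875²) = 0.039912. Accumulating E over each segment gives final E = 3.4324.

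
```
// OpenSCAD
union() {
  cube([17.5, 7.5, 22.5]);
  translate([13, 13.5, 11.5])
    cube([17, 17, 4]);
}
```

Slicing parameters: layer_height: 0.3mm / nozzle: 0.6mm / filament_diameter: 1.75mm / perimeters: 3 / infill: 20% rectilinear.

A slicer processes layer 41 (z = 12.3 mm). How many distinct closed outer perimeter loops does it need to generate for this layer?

At z = 12.3 mm: the 17.5×7.5 cube contributes its full rectangle; the cube at (13, 13.5) is present — its section is the full 17×17 rectangle; Taking the union: the 2 present regions are separate (no shared area or edge), so areas and boundary lengths simply add and each stays a separate island — 2 connected regions. The result has 2 disconnected regions.

2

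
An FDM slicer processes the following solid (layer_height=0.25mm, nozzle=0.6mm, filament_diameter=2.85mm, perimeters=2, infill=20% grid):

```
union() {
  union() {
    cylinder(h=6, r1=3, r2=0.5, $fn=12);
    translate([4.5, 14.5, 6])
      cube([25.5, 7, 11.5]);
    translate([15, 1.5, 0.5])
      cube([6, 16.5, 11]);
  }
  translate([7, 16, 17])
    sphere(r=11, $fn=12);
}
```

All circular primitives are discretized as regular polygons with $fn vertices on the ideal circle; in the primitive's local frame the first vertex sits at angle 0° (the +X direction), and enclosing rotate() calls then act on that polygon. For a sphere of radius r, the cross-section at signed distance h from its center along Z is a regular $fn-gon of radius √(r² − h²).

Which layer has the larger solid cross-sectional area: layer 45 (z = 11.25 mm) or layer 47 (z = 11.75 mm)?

Layer 45 (z = 11.25): the cone is absent (z outside [0, 6]); the 25.5×7 cube at (4.5, 14.5) contributes its full rectangle (area 178.50 mm²); the cube at (15, 1.5) (footprint 6×16.5) is included at this height (area 99.00 mm²); Taking the union: the regions partially overlap — summed areas 277.50 mm² minus the doubly-counted overlap 21.00 mm² gives 256.50 mm² — area = 256.50 mm²; the r=11 sphere at (7, 16) slices to a regular 12-gon of circumradius 9.377 (√(r²−h²) with h=5.75 from center) (area = (12/2)·9.377²·sin(360°/12) = 263.81 mm²); Taking the union: the regions partially overlap — summed areas 520.31 mm² minus the doubly-counted overlap 80.30 mm² gives 440.01 mm² — area = 440.01 mm². So its area = 440.01 mm². Layer 47 (z = 11.75): the cone is not intersected at this z (z outside [0, 6]); the cube at (4.5, 14.5) (footprint 25.5×7) is included at this height (area 178.50 mm²); the cube at (15, 1.5) does not reach this height (z outside [0.5, 11.5]); Combining (union): only the 25.5×7 cube at (4.5, 14.5) is present, so the union is just that shape — area = 178.50 mm²; the sphere at (7, 16): section is a regular 12-gon, circumradius = √(r²−h²) = √(11²−5.25²) = 9.666 (area = (12/2)·9.666²·sin(360°/12) = 280.31 mm²); Combining (union): the regions partially overlap — summed areas 458.81 mm² minus the doubly-counted overlap 80.65 mm² gives 378.17 mm² — area = 378.17 mm². So its area = 378.17 mm². Layer 45 is larger (440.01 vs 378.17 mm²).

layer 45 (z = 11.25 mm)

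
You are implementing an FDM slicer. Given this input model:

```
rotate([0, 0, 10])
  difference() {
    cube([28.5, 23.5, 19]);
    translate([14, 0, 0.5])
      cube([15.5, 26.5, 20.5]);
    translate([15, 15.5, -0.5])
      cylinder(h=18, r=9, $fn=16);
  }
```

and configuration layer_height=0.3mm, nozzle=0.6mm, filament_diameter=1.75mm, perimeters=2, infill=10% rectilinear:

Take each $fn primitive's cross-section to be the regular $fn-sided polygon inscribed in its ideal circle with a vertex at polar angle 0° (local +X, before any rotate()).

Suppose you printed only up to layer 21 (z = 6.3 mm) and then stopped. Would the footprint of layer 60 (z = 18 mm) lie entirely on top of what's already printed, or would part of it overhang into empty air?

part overhangs

Compare the two slices. At z = 6.3: the cube (footprint 28.5×23.5) is included at this height (area 669.75 mm²); the cube at (14, 0) is present — its section is the full 15.5×26.5 rectangle (area 410.75 mm²); the cylinder at (15, 15.5): section is a regular 16-gon, circumradius r=9 (area = (16/2)·9.000²·sin(360°/16) = 247.98 mm²); Taking the first minus the rest: starting from the 28.5×23.5 cube (669.75 mm²), the 15.5×26.5 cube at (14, 0) partially overlaps it — only the 340.75 mm² overlap (of its 410.75 mm²) is removed, clipping the outline; the r=9 cylinder at (15, 15.5) partially overlaps it — only the 104.75 mm² overlap (of its 247.98 mm²) is removed, clipping the outline — area = 224.25 mm²; (whole slice rotated 10° about Z — lengths, areas and connectivity unchanged). At z = 18: the cube is present — its section is the full 28.5×23.5 rectangle (area 669.75 mm²); the 15.5×26.5 cube at (14, 0) contributes its full rectangle (area 410.75 mm²); the cylinder at (15, 15.5) is absent (z outside [-0.5, 17.5]); Subtracting the remaining from the first: starting from the 28.5×23.5 cube (669.75 mm²), the 15.5×26.5 cube at (14, 0) partially overlaps it — only the 340.75 mm² overlap (of its 410.75 mm²) is removed, clipping the outline — area = 329.00 mm²; (whole slice rotated 10° about Z — lengths, areas and connectivity unchanged). Checking containment: at z = 18 the cross-section extends beyond the z = 6.3 cross-section by about 104.75 mm².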